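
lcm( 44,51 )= 2244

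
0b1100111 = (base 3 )10211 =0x67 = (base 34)31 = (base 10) 103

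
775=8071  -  7296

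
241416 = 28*8622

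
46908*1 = 46908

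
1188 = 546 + 642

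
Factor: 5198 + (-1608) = 3590 = 2^1*5^1*359^1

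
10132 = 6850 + 3282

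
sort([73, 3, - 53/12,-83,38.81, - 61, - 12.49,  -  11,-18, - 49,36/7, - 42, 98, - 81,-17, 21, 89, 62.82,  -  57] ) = [  -  83, - 81, - 61,-57,-49, - 42,- 18, - 17, - 12.49,-11, - 53/12,3,  36/7, 21,38.81, 62.82, 73, 89, 98]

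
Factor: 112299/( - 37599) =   -  11^1*41^1*151^(  -  1 )  =  -  451/151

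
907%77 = 60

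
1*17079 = 17079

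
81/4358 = 81/4358 = 0.02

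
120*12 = 1440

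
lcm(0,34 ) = 0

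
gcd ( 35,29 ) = 1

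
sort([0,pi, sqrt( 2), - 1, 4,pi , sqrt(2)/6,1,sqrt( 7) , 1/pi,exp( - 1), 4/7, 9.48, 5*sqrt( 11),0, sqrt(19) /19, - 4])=[ - 4,-1,0,0 , sqrt( 19)/19, sqrt( 2)/6, 1/pi, exp( - 1), 4/7, 1, sqrt(2),sqrt( 7 ),pi, pi, 4,  9.48, 5 *sqrt(11 )] 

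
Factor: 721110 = 2^1*3^1*5^1*13^1*43^2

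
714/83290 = 357/41645   =  0.01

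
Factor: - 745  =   - 5^1*149^1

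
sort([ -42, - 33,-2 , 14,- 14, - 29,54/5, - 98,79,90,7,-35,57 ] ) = [ - 98, -42, - 35, - 33, - 29, - 14, - 2,7, 54/5,14, 57, 79,90] 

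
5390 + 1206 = 6596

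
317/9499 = 317/9499 = 0.03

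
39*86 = 3354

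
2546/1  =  2546 = 2546.00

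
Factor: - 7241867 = -53^1*107^1*1277^1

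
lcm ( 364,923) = 25844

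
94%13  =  3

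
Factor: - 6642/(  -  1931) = 2^1 *3^4 * 41^1*1931^ (-1)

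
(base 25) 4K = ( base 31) 3r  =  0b1111000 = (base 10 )120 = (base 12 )A0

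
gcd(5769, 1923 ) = 1923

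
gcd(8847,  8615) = 1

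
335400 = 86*3900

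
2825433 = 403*7011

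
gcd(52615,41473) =619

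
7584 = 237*32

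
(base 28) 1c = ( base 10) 40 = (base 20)20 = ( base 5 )130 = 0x28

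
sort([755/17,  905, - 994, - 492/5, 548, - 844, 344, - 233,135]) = [ - 994, - 844,-233, - 492/5, 755/17 , 135 , 344, 548, 905 ]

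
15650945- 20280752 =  - 4629807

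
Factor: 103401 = 3^2*11489^1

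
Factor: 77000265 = 3^2 *5^1*1711117^1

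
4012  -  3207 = 805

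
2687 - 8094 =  - 5407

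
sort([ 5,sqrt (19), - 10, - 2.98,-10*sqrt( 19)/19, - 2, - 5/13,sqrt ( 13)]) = [ - 10, -2.98,  -  10*sqrt ( 19 )/19, - 2,- 5/13,sqrt( 13), sqrt ( 19),5 ]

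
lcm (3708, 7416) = 7416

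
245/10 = 24+1/2 = 24.50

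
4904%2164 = 576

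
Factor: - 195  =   - 3^1*5^1 * 13^1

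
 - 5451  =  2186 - 7637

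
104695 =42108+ 62587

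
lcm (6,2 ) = 6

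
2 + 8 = 10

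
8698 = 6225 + 2473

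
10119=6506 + 3613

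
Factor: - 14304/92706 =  - 2384/15451 = - 2^4*149^1*15451^(-1)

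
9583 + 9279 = 18862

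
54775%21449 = 11877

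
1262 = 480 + 782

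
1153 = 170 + 983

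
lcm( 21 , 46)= 966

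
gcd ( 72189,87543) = 9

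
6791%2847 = 1097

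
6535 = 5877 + 658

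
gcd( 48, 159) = 3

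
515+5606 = 6121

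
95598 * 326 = 31164948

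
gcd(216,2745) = 9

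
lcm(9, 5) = 45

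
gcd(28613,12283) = 71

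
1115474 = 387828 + 727646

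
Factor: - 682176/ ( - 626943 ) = 704/647  =  2^6*11^1*647^ (- 1)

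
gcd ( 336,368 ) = 16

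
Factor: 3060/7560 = 2^(  -  1 ) * 3^( - 1)* 7^( - 1)*17^1 = 17/42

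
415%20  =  15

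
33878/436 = 16939/218 = 77.70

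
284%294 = 284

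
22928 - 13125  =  9803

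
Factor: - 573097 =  - 7^1*19^1*31^1*139^1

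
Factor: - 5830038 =-2^1*  3^2*157^1*2063^1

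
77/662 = 77/662  =  0.12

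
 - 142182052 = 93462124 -235644176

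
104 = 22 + 82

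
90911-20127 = 70784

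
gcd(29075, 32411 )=1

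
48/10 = 4 + 4/5= 4.80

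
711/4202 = 711/4202 = 0.17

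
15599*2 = 31198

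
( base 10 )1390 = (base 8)2556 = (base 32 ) 1BE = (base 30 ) 1ga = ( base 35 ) 14P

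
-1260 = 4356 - 5616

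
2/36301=2/36301 =0.00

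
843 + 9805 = 10648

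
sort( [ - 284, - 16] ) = [-284, - 16]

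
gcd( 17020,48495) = 5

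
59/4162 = 59/4162 = 0.01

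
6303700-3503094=2800606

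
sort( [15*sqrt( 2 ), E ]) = [ E,15*sqrt(2 ) ]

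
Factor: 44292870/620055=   2^1*3^( - 2)*523^1 * 941^1 *1531^( - 1 ) = 984286/13779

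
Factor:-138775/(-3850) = 2^( - 1)*11^( - 1)*13^1*61^1= 793/22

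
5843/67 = 5843/67 = 87.21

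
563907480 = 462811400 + 101096080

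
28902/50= 578+1/25 =578.04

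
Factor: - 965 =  - 5^1 * 193^1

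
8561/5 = 8561/5 =1712.20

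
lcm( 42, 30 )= 210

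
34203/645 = 11401/215 =53.03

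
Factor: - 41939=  - 17^1*2467^1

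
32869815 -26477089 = 6392726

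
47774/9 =5308 + 2/9 = 5308.22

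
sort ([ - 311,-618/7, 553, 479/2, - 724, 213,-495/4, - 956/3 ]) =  [-724,-956/3, - 311, - 495/4, - 618/7, 213, 479/2 , 553]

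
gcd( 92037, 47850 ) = 33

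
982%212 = 134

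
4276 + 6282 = 10558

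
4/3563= 4/3563 = 0.00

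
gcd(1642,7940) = 2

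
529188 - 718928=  - 189740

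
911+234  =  1145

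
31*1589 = 49259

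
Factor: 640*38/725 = 4864/145 = 2^8 * 5^(-1) * 19^1*29^( - 1)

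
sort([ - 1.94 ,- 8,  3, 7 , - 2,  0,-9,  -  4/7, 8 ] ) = [ - 9, - 8,-2 , -1.94 , - 4/7, 0 , 3, 7, 8 ] 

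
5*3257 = 16285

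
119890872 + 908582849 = 1028473721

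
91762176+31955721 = 123717897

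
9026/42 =4513/21=214.90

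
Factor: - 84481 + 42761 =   -  41720 = - 2^3*5^1*7^1 *149^1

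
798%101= 91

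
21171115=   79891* 265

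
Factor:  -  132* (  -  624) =82368= 2^6*3^2*11^1*13^1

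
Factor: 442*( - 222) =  - 2^2 * 3^1*13^1*17^1* 37^1 =-  98124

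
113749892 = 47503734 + 66246158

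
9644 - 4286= 5358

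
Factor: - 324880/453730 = -32488/45373 = -2^3*17^(- 2) * 31^1*131^1*157^(-1 )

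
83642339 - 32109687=51532652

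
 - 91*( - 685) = 62335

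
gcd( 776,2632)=8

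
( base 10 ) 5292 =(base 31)5FM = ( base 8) 12254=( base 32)55C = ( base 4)1102230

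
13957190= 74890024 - 60932834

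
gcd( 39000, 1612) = 52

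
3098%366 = 170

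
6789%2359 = 2071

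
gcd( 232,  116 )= 116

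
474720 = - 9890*( - 48)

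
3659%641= 454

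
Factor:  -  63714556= -2^2 * 15928639^1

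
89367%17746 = 637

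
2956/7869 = 2956/7869 = 0.38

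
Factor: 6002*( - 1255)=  - 2^1*5^1*251^1*3001^1=- 7532510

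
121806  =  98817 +22989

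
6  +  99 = 105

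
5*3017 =15085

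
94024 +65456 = 159480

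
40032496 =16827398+23205098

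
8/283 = 8/283 = 0.03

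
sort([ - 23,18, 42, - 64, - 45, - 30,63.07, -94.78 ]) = [- 94.78,  -  64,  -  45, - 30, - 23, 18,42,63.07]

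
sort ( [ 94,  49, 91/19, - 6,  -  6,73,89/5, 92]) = [  -  6, - 6,91/19 , 89/5,49, 73,92, 94 ]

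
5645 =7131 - 1486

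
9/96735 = 3/32245 = 0.00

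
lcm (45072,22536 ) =45072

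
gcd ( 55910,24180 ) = 10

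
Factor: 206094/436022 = 147/311 = 3^1*7^2*311^( - 1 )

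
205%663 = 205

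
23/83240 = 23/83240 = 0.00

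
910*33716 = 30681560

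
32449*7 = 227143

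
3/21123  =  1/7041 = 0.00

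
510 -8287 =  - 7777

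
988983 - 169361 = 819622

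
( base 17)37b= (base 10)997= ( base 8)1745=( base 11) 827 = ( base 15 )467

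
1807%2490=1807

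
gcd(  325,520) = 65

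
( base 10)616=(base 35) hl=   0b1001101000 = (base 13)385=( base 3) 211211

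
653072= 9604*68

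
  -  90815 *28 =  - 2542820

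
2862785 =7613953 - 4751168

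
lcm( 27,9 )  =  27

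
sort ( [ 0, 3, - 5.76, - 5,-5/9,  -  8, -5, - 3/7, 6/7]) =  [-8, - 5.76, - 5, - 5, - 5/9, - 3/7, 0, 6/7, 3 ] 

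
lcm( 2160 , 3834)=153360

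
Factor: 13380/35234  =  2^1 * 3^1 * 5^1*79^(-1)  =  30/79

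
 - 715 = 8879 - 9594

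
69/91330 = 69/91330 = 0.00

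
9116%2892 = 440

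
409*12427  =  5082643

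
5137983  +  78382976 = 83520959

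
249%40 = 9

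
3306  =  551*6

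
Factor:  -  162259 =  - 211^1*769^1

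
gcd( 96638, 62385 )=1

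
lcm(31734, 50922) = 2189646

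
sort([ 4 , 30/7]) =[4, 30/7]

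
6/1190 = 3/595 = 0.01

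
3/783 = 1/261 = 0.00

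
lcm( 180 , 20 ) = 180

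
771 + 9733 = 10504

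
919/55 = 16 + 39/55 = 16.71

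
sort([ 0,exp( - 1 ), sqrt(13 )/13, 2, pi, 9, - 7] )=[ - 7,0, sqrt( 13)/13,exp ( - 1), 2, pi, 9 ]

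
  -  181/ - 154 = 1 + 27/154 = 1.18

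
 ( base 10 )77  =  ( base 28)2l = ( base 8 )115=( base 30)2h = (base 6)205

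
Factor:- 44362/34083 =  - 2^1 * 3^ ( - 2 )*7^(-1 )*41^1   =  -82/63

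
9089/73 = 124+37/73 = 124.51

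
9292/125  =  9292/125 =74.34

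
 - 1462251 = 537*( - 2723 ) 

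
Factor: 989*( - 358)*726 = - 257049012 = -2^2*3^1*11^2 *23^1* 43^1* 179^1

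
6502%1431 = 778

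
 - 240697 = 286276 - 526973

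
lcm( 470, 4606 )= 23030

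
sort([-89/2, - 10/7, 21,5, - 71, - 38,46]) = [ - 71, - 89/2,-38, -10/7, 5, 21,  46]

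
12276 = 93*132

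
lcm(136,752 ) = 12784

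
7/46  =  7/46 =0.15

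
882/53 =882/53 = 16.64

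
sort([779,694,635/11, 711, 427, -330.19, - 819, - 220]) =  [ - 819, - 330.19, - 220,635/11,427, 694,711,779] 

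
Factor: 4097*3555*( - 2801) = - 3^2*5^1*17^1*79^1*241^1*2801^1 = - 40796102835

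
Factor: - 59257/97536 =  - 2^ ( - 8)*3^( - 1 ) * 11^1*127^( - 1 )*5387^1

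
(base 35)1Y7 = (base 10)2422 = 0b100101110110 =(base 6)15114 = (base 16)976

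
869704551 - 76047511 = 793657040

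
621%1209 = 621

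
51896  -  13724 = 38172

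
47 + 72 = 119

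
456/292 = 1 + 41/73 = 1.56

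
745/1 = 745 = 745.00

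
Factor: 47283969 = 3^1*15761323^1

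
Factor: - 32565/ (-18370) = 39/22 = 2^( - 1)*3^1*11^( - 1)*13^1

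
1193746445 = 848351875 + 345394570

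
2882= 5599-2717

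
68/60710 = 34/30355 = 0.00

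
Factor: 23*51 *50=2^1* 3^1*5^2*17^1*23^1 = 58650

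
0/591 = 0 = 0.00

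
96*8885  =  852960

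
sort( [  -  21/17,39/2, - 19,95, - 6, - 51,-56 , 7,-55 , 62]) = [-56,-55, -51, -19, - 6,- 21/17  ,  7, 39/2, 62, 95 ] 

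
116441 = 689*169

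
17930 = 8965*2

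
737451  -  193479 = 543972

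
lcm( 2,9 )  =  18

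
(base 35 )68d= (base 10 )7643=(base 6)55215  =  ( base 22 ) fh9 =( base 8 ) 16733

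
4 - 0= 4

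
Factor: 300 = 2^2*3^1*5^2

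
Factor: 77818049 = 29^1*2683381^1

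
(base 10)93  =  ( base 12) 79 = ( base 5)333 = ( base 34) 2p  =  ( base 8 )135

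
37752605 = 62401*605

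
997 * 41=40877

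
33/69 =11/23 = 0.48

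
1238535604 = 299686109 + 938849495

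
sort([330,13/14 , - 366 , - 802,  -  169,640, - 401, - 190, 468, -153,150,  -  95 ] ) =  [ - 802, - 401, - 366, - 190,-169,  -  153, - 95, 13/14,  150, 330,  468,640 ] 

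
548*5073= 2780004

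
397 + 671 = 1068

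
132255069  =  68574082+63680987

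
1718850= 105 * 16370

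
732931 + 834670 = 1567601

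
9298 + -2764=6534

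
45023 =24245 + 20778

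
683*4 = 2732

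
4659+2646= 7305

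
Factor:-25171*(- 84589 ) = 25171^1*84589^1 = 2129189719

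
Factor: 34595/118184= 185/632=2^( - 3)*5^1 * 37^1* 79^( - 1)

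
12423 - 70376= - 57953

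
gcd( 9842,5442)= 2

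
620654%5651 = 4695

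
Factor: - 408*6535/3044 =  - 666570/761  =  -2^1*3^1*5^1 * 17^1*761^(  -  1 )*1307^1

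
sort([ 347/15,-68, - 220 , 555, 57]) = [ - 220  , - 68, 347/15,57 , 555 ] 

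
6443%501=431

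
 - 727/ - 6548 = 727/6548 = 0.11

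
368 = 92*4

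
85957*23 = 1977011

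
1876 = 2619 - 743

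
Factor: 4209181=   4209181^1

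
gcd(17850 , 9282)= 714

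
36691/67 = 547 + 42/67 = 547.63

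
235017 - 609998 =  - 374981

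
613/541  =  613/541 = 1.13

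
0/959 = 0  =  0.00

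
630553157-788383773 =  -157830616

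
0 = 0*926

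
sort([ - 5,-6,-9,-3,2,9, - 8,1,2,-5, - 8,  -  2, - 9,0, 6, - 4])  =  [ - 9, - 9, - 8, - 8, - 6, - 5, - 5, - 4,  -  3, - 2,0,1, 2, 2,  6, 9] 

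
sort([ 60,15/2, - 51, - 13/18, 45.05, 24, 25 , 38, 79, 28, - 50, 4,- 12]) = [ - 51, - 50, - 12,-13/18 , 4, 15/2,24, 25,28, 38, 45.05, 60,79 ]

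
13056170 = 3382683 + 9673487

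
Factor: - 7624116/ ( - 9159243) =2541372/3053081 = 2^2*3^1 * 17^( - 1)*179593^(  -  1 ) * 211781^1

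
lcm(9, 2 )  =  18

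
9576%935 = 226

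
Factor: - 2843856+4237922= 1394066 = 2^1 * 697033^1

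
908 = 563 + 345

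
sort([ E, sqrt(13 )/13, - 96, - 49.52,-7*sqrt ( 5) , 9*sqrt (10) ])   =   [-96, - 49.52, - 7*sqrt(5),sqrt(13)/13,E, 9*sqrt(10) ]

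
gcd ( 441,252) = 63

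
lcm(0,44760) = 0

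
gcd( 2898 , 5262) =6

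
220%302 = 220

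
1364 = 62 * 22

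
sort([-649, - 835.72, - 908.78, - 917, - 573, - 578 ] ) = [ - 917, - 908.78,-835.72, - 649, - 578,  -  573 ]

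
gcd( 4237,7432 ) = 1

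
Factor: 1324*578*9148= 7000708256  =  2^5*17^2*331^1*2287^1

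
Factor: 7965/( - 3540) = - 2^( - 2)* 3^2 = -9/4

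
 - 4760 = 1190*( - 4 )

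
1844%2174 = 1844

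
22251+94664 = 116915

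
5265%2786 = 2479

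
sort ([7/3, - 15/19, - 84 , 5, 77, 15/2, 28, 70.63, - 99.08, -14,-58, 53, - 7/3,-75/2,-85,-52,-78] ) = [-99.08, - 85,-84, - 78, - 58,-52,-75/2,-14,-7/3, - 15/19,7/3, 5, 15/2, 28, 53, 70.63,77 ] 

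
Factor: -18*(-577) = 10386 = 2^1 * 3^2*577^1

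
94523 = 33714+60809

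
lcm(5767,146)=11534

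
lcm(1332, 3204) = 118548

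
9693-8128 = 1565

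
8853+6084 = 14937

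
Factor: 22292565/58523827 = 3^1*5^1*29^(-1 )*31^1 * 61^(  -  1 ) * 191^1*251^1 * 33083^(-1)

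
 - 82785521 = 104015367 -186800888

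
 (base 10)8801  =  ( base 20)1201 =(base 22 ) I41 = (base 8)21141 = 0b10001001100001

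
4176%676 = 120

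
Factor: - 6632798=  - 2^1*3316399^1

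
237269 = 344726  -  107457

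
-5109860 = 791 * ( - 6460) 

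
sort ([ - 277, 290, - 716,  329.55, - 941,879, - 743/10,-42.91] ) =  [ - 941, - 716, - 277, - 743/10, - 42.91 , 290,  329.55, 879]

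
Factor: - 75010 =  - 2^1*5^1*13^1*577^1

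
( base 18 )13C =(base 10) 390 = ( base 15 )1b0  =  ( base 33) br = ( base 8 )606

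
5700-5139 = 561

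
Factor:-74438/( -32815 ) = 2^1*5^( - 1 )*7^1*13^1*409^1*6563^(-1) 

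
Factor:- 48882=-2^1*3^1 * 8147^1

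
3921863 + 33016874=36938737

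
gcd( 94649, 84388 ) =1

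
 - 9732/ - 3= 3244/1= 3244.00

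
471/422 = 1 + 49/422  =  1.12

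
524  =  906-382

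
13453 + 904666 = 918119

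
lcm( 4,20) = 20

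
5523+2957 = 8480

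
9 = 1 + 8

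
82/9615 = 82/9615 = 0.01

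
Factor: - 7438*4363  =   - 2^1*3719^1*4363^1 =- 32451994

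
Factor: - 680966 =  - 2^1*11^1*13^1*2381^1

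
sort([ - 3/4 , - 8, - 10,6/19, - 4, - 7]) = [ - 10, - 8 ,  -  7, - 4,- 3/4,6/19 ]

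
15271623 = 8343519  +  6928104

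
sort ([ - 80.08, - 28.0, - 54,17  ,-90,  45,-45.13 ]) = [ - 90, - 80.08, - 54, - 45.13,  -  28.0,17,45]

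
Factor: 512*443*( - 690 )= -2^10*3^1*5^1*23^1 * 443^1 = - 156503040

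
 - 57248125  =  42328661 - 99576786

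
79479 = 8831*9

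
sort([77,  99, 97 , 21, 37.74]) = [ 21, 37.74,77, 97, 99 ]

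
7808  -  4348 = 3460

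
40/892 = 10/223 = 0.04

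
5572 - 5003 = 569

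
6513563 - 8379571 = - 1866008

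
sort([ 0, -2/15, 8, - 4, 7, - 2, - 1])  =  [ - 4,- 2, - 1, - 2/15, 0, 7, 8]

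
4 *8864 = 35456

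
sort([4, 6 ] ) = [ 4, 6]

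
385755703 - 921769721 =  - 536014018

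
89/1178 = 89/1178= 0.08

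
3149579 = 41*76819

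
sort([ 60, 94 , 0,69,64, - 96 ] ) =[-96 , 0 , 60,  64,  69, 94 ] 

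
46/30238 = 23/15119 = 0.00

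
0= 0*7315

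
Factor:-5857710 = - 2^1*3^1*5^1*29^1 *6733^1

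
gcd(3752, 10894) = 2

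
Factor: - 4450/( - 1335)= 10/3 = 2^1 *3^( - 1) *5^1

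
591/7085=591/7085 = 0.08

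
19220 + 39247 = 58467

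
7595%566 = 237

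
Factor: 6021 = 3^3*223^1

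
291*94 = 27354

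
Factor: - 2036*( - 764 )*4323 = 6724443792 = 2^4*3^1  *11^1 * 131^1 *191^1*509^1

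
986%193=21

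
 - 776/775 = -776/775 = - 1.00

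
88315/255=1039/3 = 346.33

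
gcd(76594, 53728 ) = 2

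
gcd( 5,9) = 1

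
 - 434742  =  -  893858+459116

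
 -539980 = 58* ( - 9310 ) 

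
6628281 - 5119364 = 1508917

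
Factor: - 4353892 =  - 2^2*47^1*23159^1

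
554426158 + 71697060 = 626123218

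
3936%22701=3936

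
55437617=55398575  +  39042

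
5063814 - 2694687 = 2369127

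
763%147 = 28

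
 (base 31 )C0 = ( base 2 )101110100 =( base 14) 1C8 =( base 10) 372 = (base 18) 12c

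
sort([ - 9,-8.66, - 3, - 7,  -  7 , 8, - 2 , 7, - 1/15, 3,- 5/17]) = [ - 9, - 8.66, - 7,  -  7, - 3, - 2, - 5/17, - 1/15, 3,7, 8] 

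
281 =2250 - 1969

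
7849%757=279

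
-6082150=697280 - 6779430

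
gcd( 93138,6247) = 1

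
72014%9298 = 6928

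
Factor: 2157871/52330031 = 13^( - 1 ) * 41^1*52631^1* 4025387^( - 1 )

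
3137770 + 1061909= 4199679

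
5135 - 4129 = 1006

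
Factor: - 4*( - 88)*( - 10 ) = -3520 = -2^6*5^1 * 11^1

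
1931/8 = 1931/8 = 241.38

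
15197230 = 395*38474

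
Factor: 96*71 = 2^5*3^1*71^1  =  6816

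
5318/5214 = 1+52/2607 = 1.02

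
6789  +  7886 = 14675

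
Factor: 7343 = 7^1 * 1049^1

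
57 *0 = 0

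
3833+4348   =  8181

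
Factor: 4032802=2^1*2016401^1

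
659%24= 11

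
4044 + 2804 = 6848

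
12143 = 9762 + 2381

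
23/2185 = 1/95 = 0.01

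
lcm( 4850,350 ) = 33950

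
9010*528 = 4757280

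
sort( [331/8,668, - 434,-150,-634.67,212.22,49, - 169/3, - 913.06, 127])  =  [ - 913.06, - 634.67, - 434,- 150 , - 169/3,331/8, 49,127,212.22,668]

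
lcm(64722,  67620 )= 4530540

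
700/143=700/143 = 4.90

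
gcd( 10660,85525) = 5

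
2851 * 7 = 19957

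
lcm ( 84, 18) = 252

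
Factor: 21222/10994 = 3^4* 23^ ( - 1)*131^1*239^( - 1 ) = 10611/5497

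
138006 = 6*23001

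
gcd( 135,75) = 15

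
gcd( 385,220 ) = 55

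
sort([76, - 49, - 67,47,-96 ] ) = [- 96,-67, - 49, 47, 76] 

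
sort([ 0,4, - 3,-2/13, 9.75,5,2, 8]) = [ -3  ,-2/13 , 0,2,4, 5, 8,9.75]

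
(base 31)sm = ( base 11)73a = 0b1101111010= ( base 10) 890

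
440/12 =36  +  2/3= 36.67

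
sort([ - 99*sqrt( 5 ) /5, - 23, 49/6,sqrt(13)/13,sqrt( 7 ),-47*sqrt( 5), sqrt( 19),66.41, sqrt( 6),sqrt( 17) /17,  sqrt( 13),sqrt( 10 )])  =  [ - 47*sqrt(5),- 99*sqrt( 5) /5, -23, sqrt(17)/17,  sqrt( 13 ) /13,sqrt( 6), sqrt(7), sqrt( 10 ),  sqrt( 13 ) , sqrt (19), 49/6, 66.41]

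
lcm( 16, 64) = 64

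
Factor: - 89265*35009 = - 3^1*5^1*11^1 * 13^1*541^1 * 2693^1 =- 3125078385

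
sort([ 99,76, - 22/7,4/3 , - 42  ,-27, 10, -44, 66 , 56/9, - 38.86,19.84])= [ - 44, - 42, - 38.86, - 27,  -  22/7,4/3,56/9,  10,19.84,66 , 76, 99]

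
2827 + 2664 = 5491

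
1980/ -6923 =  - 1 + 4943/6923 = - 0.29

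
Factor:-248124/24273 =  - 2^2*3^( -2 )*23^1= -92/9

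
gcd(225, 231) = 3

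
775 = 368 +407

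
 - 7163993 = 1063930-8227923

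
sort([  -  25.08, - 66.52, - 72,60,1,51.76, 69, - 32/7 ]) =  [-72, - 66.52,- 25.08, - 32/7,1,51.76,60,  69] 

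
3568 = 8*446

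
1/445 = 1/445= 0.00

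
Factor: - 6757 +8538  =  13^1*137^1  =  1781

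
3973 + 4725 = 8698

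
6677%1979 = 740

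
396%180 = 36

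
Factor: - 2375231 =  - 2375231^1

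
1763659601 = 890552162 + 873107439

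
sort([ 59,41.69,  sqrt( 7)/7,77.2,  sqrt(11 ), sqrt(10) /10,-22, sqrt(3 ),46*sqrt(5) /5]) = [  -  22, sqrt (10 ) /10,sqrt( 7) /7,sqrt ( 3),  sqrt(11),46*sqrt( 5 ) /5 , 41.69,59,77.2]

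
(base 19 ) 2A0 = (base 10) 912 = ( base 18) 2EC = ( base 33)rl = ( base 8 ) 1620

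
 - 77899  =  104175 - 182074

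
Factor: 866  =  2^1*  433^1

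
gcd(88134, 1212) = 6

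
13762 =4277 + 9485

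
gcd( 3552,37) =37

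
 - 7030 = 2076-9106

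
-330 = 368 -698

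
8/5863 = 8/5863 = 0.00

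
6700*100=670000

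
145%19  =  12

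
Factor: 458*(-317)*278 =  - 2^2 *139^1*229^1*317^1 = -40361708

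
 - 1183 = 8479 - 9662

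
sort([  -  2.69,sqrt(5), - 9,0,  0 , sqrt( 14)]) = [ - 9 , - 2.69, 0, 0,sqrt(5), sqrt( 14)]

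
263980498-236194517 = 27785981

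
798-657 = 141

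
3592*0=0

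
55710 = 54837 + 873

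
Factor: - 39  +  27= -12 = - 2^2 * 3^1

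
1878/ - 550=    - 939/275 = -3.41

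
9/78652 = 9/78652  =  0.00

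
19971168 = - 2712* ( - 7364)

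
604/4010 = 302/2005 =0.15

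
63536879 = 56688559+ 6848320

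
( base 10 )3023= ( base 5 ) 44043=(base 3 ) 11010222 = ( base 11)22A9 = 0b101111001111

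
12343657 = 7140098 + 5203559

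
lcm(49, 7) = 49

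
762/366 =127/61 =2.08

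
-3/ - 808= 3/808 = 0.00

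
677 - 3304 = -2627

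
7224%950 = 574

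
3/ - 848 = -1  +  845/848 = -  0.00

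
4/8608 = 1/2152 = 0.00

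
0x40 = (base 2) 1000000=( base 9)71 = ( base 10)64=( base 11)59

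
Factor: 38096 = 2^4*2381^1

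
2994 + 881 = 3875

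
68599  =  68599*1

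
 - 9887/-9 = 9887/9 = 1098.56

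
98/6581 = 98/6581 = 0.01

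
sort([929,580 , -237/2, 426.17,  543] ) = [ - 237/2, 426.17,543,  580,929]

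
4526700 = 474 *9550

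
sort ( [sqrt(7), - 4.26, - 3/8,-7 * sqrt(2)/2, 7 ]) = [ - 7*sqrt( 2)/2 , - 4.26, - 3/8,sqrt ( 7),  7] 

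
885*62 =54870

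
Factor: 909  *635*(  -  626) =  - 2^1*3^2*5^1*101^1*127^1*313^1 = - 361336590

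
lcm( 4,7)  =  28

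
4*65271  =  261084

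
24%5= 4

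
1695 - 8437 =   -  6742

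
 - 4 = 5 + - 9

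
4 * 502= 2008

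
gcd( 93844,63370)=2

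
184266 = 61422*3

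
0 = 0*26892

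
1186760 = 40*29669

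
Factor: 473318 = 2^1*236659^1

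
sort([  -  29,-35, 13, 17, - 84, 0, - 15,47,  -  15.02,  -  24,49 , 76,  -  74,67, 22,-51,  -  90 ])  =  [ - 90,-84, - 74,-51, - 35, - 29,  -  24,-15.02,  -  15,0,13, 17 , 22, 47, 49, 67,  76 ] 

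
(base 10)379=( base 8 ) 573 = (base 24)fj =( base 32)br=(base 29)D2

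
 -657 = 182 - 839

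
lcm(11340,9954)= 895860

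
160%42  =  34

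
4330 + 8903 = 13233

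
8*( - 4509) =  - 36072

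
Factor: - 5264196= - 2^2*3^1*7^1*29^1*2161^1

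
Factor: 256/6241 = 2^8*79^( - 2)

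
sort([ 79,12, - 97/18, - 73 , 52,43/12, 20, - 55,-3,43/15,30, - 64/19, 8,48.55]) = [ - 73, - 55 , - 97/18, - 64/19,-3 , 43/15, 43/12, 8, 12, 20,30,48.55,52, 79]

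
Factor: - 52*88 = -2^5*11^1*13^1 = - 4576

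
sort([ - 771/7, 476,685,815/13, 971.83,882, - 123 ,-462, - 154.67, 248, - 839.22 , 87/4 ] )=[ - 839.22, - 462, - 154.67, - 123 , - 771/7, 87/4, 815/13, 248, 476,685, 882, 971.83] 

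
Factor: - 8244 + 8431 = 11^1*17^1 = 187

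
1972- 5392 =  - 3420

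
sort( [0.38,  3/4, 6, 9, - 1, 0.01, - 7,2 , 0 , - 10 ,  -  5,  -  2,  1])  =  [ - 10, - 7, - 5, -2,-1,0,0.01,  0.38 , 3/4, 1,2,6,  9]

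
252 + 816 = 1068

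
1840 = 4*460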